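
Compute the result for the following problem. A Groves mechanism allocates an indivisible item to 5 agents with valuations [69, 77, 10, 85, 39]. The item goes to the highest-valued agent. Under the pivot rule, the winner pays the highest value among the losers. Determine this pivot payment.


Step 1: The efficient winner is agent 3 with value 85
Step 2: Other agents' values: [69, 77, 10, 39]
Step 3: Pivot payment = max(others) = 77
Step 4: The winner pays 77

77


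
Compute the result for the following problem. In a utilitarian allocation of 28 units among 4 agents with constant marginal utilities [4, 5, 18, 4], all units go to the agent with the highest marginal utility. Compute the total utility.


Step 1: The marginal utilities are [4, 5, 18, 4]
Step 2: The highest marginal utility is 18
Step 3: All 28 units go to that agent
Step 4: Total utility = 18 * 28 = 504

504


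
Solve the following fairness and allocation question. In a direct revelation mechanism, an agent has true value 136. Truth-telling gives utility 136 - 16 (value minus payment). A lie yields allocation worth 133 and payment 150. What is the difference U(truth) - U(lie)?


Step 1: U(truth) = value - payment = 136 - 16 = 120
Step 2: U(lie) = allocation - payment = 133 - 150 = -17
Step 3: IC gap = 120 - (-17) = 137

137


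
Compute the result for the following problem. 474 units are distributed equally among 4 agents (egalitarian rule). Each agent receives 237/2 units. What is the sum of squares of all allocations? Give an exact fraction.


Step 1: Each agent's share = 474/4 = 237/2
Step 2: Square of each share = (237/2)^2 = 56169/4
Step 3: Sum of squares = 4 * 56169/4 = 56169

56169


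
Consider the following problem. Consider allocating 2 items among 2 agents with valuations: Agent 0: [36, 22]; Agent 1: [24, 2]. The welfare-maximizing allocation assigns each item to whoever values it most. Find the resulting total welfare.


Step 1: For each item, find the maximum value among all agents.
Step 2: Item 0 -> Agent 0 (value 36)
Step 3: Item 1 -> Agent 0 (value 22)
Step 4: Total welfare = 36 + 22 = 58

58


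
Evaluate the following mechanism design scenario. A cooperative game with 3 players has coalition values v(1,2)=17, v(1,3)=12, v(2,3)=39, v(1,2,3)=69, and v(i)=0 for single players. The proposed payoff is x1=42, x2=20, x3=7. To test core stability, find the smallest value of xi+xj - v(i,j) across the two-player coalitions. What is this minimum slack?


Step 1: Slack for coalition (1,2): x1+x2 - v12 = 62 - 17 = 45
Step 2: Slack for coalition (1,3): x1+x3 - v13 = 49 - 12 = 37
Step 3: Slack for coalition (2,3): x2+x3 - v23 = 27 - 39 = -12
Step 4: Minimum slack = min(45, 37, -12) = -12, attained by (2,3); coalition (2,3) can block (slack < 0), so the allocation is not in the core

-12


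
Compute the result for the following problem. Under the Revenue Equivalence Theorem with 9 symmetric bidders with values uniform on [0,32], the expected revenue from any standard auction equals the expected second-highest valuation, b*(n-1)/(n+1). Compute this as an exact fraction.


Step 1: By Revenue Equivalence, expected revenue = b*(n-1)/(n+1)
Step 2: Substituting n = 9, b = 32
Step 3: Revenue = 32*(9-1)/(9+1) = 32*8/10
Step 4: Revenue = 256/10 = 128/5

128/5


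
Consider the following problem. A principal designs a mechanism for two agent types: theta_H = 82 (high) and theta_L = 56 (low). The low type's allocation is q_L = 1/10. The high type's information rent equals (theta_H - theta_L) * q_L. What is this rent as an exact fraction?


Step 1: theta_H - theta_L = 82 - 56 = 26
Step 2: Information rent = (theta_H - theta_L) * q_L
Step 3: = 26 * 1/10
Step 4: = 13/5

13/5


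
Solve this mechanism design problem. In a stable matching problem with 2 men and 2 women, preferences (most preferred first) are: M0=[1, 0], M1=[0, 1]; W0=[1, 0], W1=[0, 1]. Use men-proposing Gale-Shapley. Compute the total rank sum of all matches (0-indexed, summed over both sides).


Step 1: Run Gale-Shapley (men propose, women hold best offer):
  M0 proposes to W1; she accepts
  M1 proposes to W0; she accepts
Step 2: Final matching: W0-M1, W1-M0
Step 3: 0-indexed ranks (man's rank of his match, then woman's): 0 + 0 + 0 + 0
Step 4: Total rank sum = 0

0


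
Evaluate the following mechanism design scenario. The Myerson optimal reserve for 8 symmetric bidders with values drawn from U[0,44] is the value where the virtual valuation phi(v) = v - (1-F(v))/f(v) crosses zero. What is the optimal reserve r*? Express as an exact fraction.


Step 1: For U[0,44], F(v) = v/44 and f(v) = 1/44
Step 2: phi(v) = v - (1 - v/44)/(1/44) = v - (44 - v) = 2v - 44
Step 3: Set phi(r*) = 0: 2r* - 44 = 0
Step 4: r* = 44/2 = 22 (the number of bidders n = 8 does not enter)

22


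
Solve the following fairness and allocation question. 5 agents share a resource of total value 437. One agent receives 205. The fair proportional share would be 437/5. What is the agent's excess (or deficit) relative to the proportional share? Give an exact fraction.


Step 1: Proportional share = 437/5
Step 2: Agent's actual allocation = 205
Step 3: Excess = 205 - 437/5 = 588/5

588/5


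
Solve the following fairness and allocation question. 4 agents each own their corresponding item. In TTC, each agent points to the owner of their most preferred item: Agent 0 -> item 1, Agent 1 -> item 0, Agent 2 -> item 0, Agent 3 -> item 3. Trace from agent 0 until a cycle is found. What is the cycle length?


Step 1: Trace the pointer graph from agent 0: 0 -> 1 -> 0
Step 2: A cycle is detected when we revisit agent 0
Step 3: The cycle is: 0 -> 1 -> 0
Step 4: Cycle length = 2

2


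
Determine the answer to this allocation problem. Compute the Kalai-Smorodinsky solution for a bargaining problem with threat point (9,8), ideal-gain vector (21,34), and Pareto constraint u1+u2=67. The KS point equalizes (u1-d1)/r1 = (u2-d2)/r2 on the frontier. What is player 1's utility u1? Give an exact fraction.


Step 1: At the KS point, (u1-d1)/r1 = (u2-d2)/r2 = t and u1+u2 = 67
Step 2: u1 = d1 + r1*t and u2 = d2 + r2*t, so (d1 + r1*t) + (d2 + r2*t) = 67
Step 3: t = (67 - 9 - 8)/(21 + 34) = 50/55 = 10/11
Step 4: u1 = d1 + r1*t = 9 + 21 * 10/11 = 309/11
Step 5: (Check: u2 = d2 + r2*t = 428/11; u1+u2 = 309/11 + 428/11 = 67, on the frontier.)

309/11


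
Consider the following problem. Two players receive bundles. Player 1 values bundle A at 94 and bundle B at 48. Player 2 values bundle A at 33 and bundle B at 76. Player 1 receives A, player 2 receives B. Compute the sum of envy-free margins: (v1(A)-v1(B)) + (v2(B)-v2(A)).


Step 1: Player 1's margin = v1(A) - v1(B) = 94 - 48 = 46
Step 2: Player 2's margin = v2(B) - v2(A) = 76 - 33 = 43
Step 3: Total margin = 46 + 43 = 89

89


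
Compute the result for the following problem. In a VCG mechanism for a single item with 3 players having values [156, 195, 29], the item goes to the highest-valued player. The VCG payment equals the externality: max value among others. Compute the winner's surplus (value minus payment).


Step 1: The winner is the agent with the highest value: agent 1 with value 195
Step 2: Values of other agents: [156, 29]
Step 3: VCG payment = max of others' values = 156
Step 4: Surplus = 195 - 156 = 39

39


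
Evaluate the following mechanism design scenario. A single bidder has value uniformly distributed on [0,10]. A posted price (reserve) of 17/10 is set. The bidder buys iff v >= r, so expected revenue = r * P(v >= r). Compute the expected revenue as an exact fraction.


Step 1: Posted price r = 17/10, value support [0,10]
Step 2: P(v >= r) = (10 - 17/10)/10 = 83/100
Step 3: Expected revenue = r * P(v >= r) = 17/10 * 83/100
Step 4: Revenue = 1411/1000

1411/1000


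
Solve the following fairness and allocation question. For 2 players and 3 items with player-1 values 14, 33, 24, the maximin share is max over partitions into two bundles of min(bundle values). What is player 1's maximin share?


Step 1: Item values = 14, 33, 24
Step 2: Enumerate all 2-bundle partitions and take the smaller bundle:
  Partition 1: {14} vs {33,24} -> bundles 14, 57; min = 14
  Partition 2: {33} vs {14,24} -> bundles 33, 38; min = 33
  Partition 3: {24} vs {14,33} -> bundles 24, 47; min = 24
Step 3: MMS = max(14, 33, 24) = 33

33


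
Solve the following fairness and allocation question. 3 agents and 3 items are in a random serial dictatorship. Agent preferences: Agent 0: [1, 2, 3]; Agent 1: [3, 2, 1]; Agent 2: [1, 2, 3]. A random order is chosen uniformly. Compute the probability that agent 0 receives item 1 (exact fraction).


Step 1: Agent 0 wants item 1
Step 2: There are 6 possible orderings of agents
Step 3: In 3 orderings, agent 0 gets item 1
Step 4: Probability = 3/6 = 1/2

1/2


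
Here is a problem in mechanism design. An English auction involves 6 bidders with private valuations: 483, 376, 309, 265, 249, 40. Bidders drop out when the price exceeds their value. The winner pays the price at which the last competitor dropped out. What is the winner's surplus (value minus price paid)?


Step 1: Identify the highest value: 483
Step 2: Identify the second-highest value: 376
Step 3: The final price = second-highest value = 376
Step 4: Surplus = 483 - 376 = 107

107


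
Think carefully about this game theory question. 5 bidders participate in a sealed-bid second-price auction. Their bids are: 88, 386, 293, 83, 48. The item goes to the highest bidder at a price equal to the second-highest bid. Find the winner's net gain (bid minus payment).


Step 1: Sort bids in descending order: 386, 293, 88, 83, 48
Step 2: The winning bid is the highest: 386
Step 3: The payment equals the second-highest bid: 293
Step 4: Surplus = winner's bid - payment = 386 - 293 = 93

93


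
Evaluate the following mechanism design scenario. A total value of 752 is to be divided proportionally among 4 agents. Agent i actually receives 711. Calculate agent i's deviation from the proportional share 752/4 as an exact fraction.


Step 1: Proportional share = 752/4 = 188
Step 2: Agent's actual allocation = 711
Step 3: Excess = 711 - 188 = 523

523


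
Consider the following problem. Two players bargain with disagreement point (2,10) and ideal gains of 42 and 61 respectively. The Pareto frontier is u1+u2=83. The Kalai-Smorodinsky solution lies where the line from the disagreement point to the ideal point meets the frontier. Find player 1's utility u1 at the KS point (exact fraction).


Step 1: At the KS point, (u1-d1)/r1 = (u2-d2)/r2 = t and u1+u2 = 83
Step 2: u1 = d1 + r1*t and u2 = d2 + r2*t, so (d1 + r1*t) + (d2 + r2*t) = 83
Step 3: t = (83 - 2 - 10)/(42 + 61) = 71/103
Step 4: u1 = d1 + r1*t = 2 + 42 * 71/103 = 3188/103
Step 5: (Check: u2 = d2 + r2*t = 5361/103; u1+u2 = 3188/103 + 5361/103 = 83, on the frontier.)

3188/103


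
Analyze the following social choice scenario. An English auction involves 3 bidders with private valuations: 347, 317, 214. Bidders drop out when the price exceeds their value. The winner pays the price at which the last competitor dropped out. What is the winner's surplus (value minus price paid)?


Step 1: Identify the highest value: 347
Step 2: Identify the second-highest value: 317
Step 3: The final price = second-highest value = 317
Step 4: Surplus = 347 - 317 = 30

30


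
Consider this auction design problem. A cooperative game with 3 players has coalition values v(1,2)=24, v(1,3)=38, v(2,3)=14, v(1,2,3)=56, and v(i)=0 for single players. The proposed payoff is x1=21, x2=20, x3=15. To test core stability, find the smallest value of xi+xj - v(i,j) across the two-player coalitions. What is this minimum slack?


Step 1: Slack for coalition (1,2): x1+x2 - v12 = 41 - 24 = 17
Step 2: Slack for coalition (1,3): x1+x3 - v13 = 36 - 38 = -2
Step 3: Slack for coalition (2,3): x2+x3 - v23 = 35 - 14 = 21
Step 4: Minimum slack = min(17, -2, 21) = -2, attained by (1,3); coalition (1,3) can block (slack < 0), so the allocation is not in the core

-2


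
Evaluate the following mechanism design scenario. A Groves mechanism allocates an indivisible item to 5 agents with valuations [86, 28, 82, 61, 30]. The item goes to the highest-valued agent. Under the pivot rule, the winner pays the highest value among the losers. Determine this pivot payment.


Step 1: The efficient winner is agent 0 with value 86
Step 2: Other agents' values: [28, 82, 61, 30]
Step 3: Pivot payment = max(others) = 82
Step 4: The winner pays 82

82


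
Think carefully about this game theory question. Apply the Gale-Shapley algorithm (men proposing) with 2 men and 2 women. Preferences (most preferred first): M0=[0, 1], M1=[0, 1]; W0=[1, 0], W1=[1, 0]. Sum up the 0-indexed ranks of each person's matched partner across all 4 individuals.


Step 1: Run Gale-Shapley (men propose, women hold best offer):
  M0 proposes to W0; she accepts
  M1 proposes to W0; she switches from M0
  M0 proposes to W1; she accepts
Step 2: Final matching: W0-M1, W1-M0
Step 3: 0-indexed ranks (man's rank of his match, then woman's): 0 + 0 + 1 + 1
Step 4: Total rank sum = 2

2


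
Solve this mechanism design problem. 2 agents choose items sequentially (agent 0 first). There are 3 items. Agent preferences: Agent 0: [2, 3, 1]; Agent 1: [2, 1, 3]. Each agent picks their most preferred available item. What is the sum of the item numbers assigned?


Step 1: Agent 0 picks item 2
Step 2: Agent 1 picks item 1
Step 3: Sum = 2 + 1 = 3

3


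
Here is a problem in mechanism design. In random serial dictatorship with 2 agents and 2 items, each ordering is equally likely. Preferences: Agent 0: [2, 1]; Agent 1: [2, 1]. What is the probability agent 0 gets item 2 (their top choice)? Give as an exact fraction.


Step 1: Agent 0 wants item 2
Step 2: There are 2 possible orderings of agents
Step 3: In 1 orderings, agent 0 gets item 2
Step 4: Probability = 1/2

1/2


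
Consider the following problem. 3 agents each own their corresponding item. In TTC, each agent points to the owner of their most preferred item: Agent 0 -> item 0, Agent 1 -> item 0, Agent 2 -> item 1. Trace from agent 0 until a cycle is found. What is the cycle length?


Step 1: Trace the pointer graph from agent 0: 0 -> 0
Step 2: A cycle is detected when we revisit agent 0
Step 3: The cycle is: 0 -> 0
Step 4: Cycle length = 1

1


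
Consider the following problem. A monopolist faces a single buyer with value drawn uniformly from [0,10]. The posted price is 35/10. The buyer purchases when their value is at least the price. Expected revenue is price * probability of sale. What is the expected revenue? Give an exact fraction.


Step 1: Posted price r = 7/2, value support [0,10]
Step 2: P(v >= r) = (10 - 7/2)/10 = 13/20
Step 3: Expected revenue = r * P(v >= r) = 7/2 * 13/20
Step 4: Revenue = 91/40

91/40


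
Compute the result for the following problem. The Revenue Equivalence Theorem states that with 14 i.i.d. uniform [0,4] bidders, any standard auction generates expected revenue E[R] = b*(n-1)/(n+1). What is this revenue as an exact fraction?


Step 1: By Revenue Equivalence, expected revenue = b*(n-1)/(n+1)
Step 2: Substituting n = 14, b = 4
Step 3: Revenue = 4*(14-1)/(14+1) = 4*13/15
Step 4: Revenue = 52/15

52/15


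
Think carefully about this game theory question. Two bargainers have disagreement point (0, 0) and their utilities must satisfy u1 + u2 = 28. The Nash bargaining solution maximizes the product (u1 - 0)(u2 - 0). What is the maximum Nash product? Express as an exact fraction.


Step 1: The Nash solution splits surplus symmetrically above the disagreement point
Step 2: u1 = (total + d1 - d2)/2 = (28 + 0 - 0)/2 = 14
Step 3: u2 = (total - d1 + d2)/2 = (28 - 0 + 0)/2 = 14
Step 4: Nash product = (14 - 0) * (14 - 0)
Step 5: = 14 * 14 = 196

196


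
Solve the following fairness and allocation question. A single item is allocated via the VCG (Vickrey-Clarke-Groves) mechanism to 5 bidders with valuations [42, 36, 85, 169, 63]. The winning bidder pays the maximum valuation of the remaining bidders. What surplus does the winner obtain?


Step 1: The winner is the agent with the highest value: agent 3 with value 169
Step 2: Values of other agents: [42, 36, 85, 63]
Step 3: VCG payment = max of others' values = 85
Step 4: Surplus = 169 - 85 = 84

84


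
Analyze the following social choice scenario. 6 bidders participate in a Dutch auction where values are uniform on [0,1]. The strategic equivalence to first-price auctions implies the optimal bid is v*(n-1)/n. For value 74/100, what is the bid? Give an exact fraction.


Step 1: Dutch auctions are strategically equivalent to first-price auctions
Step 2: The equilibrium bid is b(v) = v*(n-1)/n
Step 3: b = 37/50 * 5/6
Step 4: b = 37/60

37/60


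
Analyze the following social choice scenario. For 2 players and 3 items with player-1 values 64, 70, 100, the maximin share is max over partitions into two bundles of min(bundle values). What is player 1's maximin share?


Step 1: Item values = 64, 70, 100
Step 2: Enumerate all 2-bundle partitions and take the smaller bundle:
  Partition 1: {64} vs {70,100} -> bundles 64, 170; min = 64
  Partition 2: {70} vs {64,100} -> bundles 70, 164; min = 70
  Partition 3: {100} vs {64,70} -> bundles 100, 134; min = 100
Step 3: MMS = max(64, 70, 100) = 100

100


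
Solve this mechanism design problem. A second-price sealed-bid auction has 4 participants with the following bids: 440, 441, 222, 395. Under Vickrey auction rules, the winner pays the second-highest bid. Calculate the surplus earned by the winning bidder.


Step 1: Sort bids in descending order: 441, 440, 395, 222
Step 2: The winning bid is the highest: 441
Step 3: The payment equals the second-highest bid: 440
Step 4: Surplus = winner's bid - payment = 441 - 440 = 1

1


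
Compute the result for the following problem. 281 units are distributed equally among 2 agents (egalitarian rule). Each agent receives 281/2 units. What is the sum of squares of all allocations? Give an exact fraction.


Step 1: Each agent's share = 281/2
Step 2: Square of each share = (281/2)^2 = 78961/4
Step 3: Sum of squares = 2 * 78961/4 = 78961/2

78961/2


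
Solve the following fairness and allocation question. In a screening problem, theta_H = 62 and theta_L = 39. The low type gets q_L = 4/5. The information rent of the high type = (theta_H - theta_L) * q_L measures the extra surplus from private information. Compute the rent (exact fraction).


Step 1: theta_H - theta_L = 62 - 39 = 23
Step 2: Information rent = (theta_H - theta_L) * q_L
Step 3: = 23 * 4/5
Step 4: = 92/5

92/5


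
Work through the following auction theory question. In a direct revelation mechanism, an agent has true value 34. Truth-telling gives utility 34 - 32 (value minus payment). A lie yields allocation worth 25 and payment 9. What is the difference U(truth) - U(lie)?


Step 1: U(truth) = value - payment = 34 - 32 = 2
Step 2: U(lie) = allocation - payment = 25 - 9 = 16
Step 3: IC gap = 2 - 16 = -14

-14


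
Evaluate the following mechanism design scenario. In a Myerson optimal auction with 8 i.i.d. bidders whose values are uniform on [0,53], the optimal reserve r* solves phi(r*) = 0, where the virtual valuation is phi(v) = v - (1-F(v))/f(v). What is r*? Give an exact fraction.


Step 1: For U[0,53], F(v) = v/53 and f(v) = 1/53
Step 2: phi(v) = v - (1 - v/53)/(1/53) = v - (53 - v) = 2v - 53
Step 3: Set phi(r*) = 0: 2r* - 53 = 0
Step 4: r* = 53/2 (the number of bidders n = 8 does not enter)

53/2


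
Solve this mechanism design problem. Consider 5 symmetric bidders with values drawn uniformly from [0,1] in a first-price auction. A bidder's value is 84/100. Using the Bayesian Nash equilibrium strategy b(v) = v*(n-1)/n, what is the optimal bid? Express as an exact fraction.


Step 1: The symmetric BNE bidding function is b(v) = v * (n-1) / n
Step 2: Substitute v = 21/25 and n = 5
Step 3: b = 21/25 * 4/5
Step 4: b = 84/125

84/125


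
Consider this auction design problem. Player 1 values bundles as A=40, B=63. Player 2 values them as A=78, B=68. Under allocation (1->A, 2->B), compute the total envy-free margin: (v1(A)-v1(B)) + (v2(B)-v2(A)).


Step 1: Player 1's margin = v1(A) - v1(B) = 40 - 63 = -23
Step 2: Player 2's margin = v2(B) - v2(A) = 68 - 78 = -10
Step 3: Total margin = -23 + -10 = -33

-33


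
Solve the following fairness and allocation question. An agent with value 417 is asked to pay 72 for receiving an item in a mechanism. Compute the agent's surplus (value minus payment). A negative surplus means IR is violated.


Step 1: Surplus = value - payment = 417 - 72 = 345
Step 2: IR is satisfied (surplus >= 0)

345


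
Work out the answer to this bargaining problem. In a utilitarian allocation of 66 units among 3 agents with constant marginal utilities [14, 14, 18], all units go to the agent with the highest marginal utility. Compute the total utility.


Step 1: The marginal utilities are [14, 14, 18]
Step 2: The highest marginal utility is 18
Step 3: All 66 units go to that agent
Step 4: Total utility = 18 * 66 = 1188

1188


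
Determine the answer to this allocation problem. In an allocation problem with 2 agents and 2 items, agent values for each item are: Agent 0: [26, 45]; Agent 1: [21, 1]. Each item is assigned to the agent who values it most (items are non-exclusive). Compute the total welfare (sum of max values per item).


Step 1: For each item, find the maximum value among all agents.
Step 2: Item 0 -> Agent 0 (value 26)
Step 3: Item 1 -> Agent 0 (value 45)
Step 4: Total welfare = 26 + 45 = 71

71


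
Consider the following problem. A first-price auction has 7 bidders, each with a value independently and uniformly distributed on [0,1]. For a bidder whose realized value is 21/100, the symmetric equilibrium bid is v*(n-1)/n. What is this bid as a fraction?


Step 1: The symmetric BNE bidding function is b(v) = v * (n-1) / n
Step 2: Substitute v = 21/100 and n = 7
Step 3: b = 21/100 * 6/7
Step 4: b = 9/50

9/50


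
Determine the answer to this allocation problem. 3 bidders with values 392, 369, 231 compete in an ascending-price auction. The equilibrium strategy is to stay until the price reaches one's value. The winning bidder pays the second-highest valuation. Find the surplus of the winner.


Step 1: Identify the highest value: 392
Step 2: Identify the second-highest value: 369
Step 3: The final price = second-highest value = 369
Step 4: Surplus = 392 - 369 = 23

23


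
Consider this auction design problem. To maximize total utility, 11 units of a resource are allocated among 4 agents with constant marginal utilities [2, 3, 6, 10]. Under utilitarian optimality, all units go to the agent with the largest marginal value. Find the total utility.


Step 1: The marginal utilities are [2, 3, 6, 10]
Step 2: The highest marginal utility is 10
Step 3: All 11 units go to that agent
Step 4: Total utility = 10 * 11 = 110

110


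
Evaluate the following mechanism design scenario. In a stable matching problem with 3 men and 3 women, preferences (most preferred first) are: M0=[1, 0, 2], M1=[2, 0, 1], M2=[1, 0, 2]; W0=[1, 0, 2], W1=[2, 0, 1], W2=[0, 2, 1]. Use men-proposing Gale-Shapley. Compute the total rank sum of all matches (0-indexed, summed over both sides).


Step 1: Run Gale-Shapley (men propose, women hold best offer):
  M0 proposes to W1; she accepts
  M1 proposes to W2; she accepts
  M2 proposes to W1; she switches from M0
  M0 proposes to W0; she accepts
Step 2: Final matching: W0-M0, W1-M2, W2-M1
Step 3: 0-indexed ranks (man's rank of his match, then woman's): 1 + 1 + 0 + 0 + 0 + 2
Step 4: Total rank sum = 4

4


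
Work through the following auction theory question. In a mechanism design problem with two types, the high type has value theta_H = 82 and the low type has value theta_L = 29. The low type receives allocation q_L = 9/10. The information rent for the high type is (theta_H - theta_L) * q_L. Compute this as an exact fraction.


Step 1: theta_H - theta_L = 82 - 29 = 53
Step 2: Information rent = (theta_H - theta_L) * q_L
Step 3: = 53 * 9/10
Step 4: = 477/10

477/10


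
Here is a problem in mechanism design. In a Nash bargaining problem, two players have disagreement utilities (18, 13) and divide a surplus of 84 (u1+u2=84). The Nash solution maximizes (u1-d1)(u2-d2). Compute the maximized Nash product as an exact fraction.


Step 1: The Nash solution splits surplus symmetrically above the disagreement point
Step 2: u1 = (total + d1 - d2)/2 = (84 + 18 - 13)/2 = 89/2
Step 3: u2 = (total - d1 + d2)/2 = (84 - 18 + 13)/2 = 79/2
Step 4: Nash product = (89/2 - 18) * (79/2 - 13)
Step 5: = 53/2 * 53/2 = 2809/4

2809/4


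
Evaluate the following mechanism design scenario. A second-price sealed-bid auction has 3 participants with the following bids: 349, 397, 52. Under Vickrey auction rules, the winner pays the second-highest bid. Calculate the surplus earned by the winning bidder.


Step 1: Sort bids in descending order: 397, 349, 52
Step 2: The winning bid is the highest: 397
Step 3: The payment equals the second-highest bid: 349
Step 4: Surplus = winner's bid - payment = 397 - 349 = 48

48


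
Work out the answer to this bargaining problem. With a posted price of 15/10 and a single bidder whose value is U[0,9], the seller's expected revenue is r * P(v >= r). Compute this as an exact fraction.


Step 1: Posted price r = 3/2, value support [0,9]
Step 2: P(v >= r) = (9 - 3/2)/9 = 5/6
Step 3: Expected revenue = r * P(v >= r) = 3/2 * 5/6
Step 4: Revenue = 5/4

5/4


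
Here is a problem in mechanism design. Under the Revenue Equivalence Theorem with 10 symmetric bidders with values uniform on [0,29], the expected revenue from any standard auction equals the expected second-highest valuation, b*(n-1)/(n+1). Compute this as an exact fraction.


Step 1: By Revenue Equivalence, expected revenue = b*(n-1)/(n+1)
Step 2: Substituting n = 10, b = 29
Step 3: Revenue = 29*(10-1)/(10+1) = 29*9/11
Step 4: Revenue = 261/11

261/11


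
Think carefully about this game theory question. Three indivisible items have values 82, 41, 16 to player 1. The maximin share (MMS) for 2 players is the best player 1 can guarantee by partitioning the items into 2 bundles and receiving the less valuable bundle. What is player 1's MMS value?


Step 1: Item values = 82, 41, 16
Step 2: Enumerate all 2-bundle partitions and take the smaller bundle:
  Partition 1: {82} vs {41,16} -> bundles 82, 57; min = 57
  Partition 2: {41} vs {82,16} -> bundles 41, 98; min = 41
  Partition 3: {16} vs {82,41} -> bundles 16, 123; min = 16
Step 3: MMS = max(57, 41, 16) = 57

57


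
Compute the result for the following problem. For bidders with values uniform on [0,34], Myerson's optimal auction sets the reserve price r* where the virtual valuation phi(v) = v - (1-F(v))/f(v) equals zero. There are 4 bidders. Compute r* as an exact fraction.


Step 1: For U[0,34], F(v) = v/34 and f(v) = 1/34
Step 2: phi(v) = v - (1 - v/34)/(1/34) = v - (34 - v) = 2v - 34
Step 3: Set phi(r*) = 0: 2r* - 34 = 0
Step 4: r* = 34/2 = 17 (the number of bidders n = 4 does not enter)

17


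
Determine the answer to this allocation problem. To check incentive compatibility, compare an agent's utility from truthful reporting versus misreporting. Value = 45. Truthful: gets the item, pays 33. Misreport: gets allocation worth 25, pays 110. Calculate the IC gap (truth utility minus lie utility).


Step 1: U(truth) = value - payment = 45 - 33 = 12
Step 2: U(lie) = allocation - payment = 25 - 110 = -85
Step 3: IC gap = 12 - (-85) = 97

97


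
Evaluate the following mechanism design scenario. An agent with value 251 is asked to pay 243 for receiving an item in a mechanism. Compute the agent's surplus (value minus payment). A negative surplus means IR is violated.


Step 1: Surplus = value - payment = 251 - 243 = 8
Step 2: IR is satisfied (surplus >= 0)

8


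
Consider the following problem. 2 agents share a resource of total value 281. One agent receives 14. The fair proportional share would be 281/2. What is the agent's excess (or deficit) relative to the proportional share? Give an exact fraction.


Step 1: Proportional share = 281/2
Step 2: Agent's actual allocation = 14
Step 3: Excess = 14 - 281/2 = -253/2

-253/2


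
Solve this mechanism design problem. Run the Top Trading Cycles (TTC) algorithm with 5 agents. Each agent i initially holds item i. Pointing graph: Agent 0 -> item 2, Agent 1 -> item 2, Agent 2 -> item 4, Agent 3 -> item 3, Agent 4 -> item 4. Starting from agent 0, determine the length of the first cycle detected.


Step 1: Trace the pointer graph from agent 0: 0 -> 2 -> 4 -> 4
Step 2: A cycle is detected when we revisit agent 4
Step 3: The cycle is: 4 -> 4
Step 4: Cycle length = 1

1


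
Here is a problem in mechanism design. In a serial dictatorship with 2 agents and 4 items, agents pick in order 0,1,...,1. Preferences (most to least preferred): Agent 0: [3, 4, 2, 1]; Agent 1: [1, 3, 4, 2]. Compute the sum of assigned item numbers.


Step 1: Agent 0 picks item 3
Step 2: Agent 1 picks item 1
Step 3: Sum = 3 + 1 = 4

4


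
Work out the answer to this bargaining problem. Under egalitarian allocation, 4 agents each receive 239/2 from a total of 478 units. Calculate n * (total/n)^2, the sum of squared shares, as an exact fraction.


Step 1: Each agent's share = 478/4 = 239/2
Step 2: Square of each share = (239/2)^2 = 57121/4
Step 3: Sum of squares = 4 * 57121/4 = 57121

57121


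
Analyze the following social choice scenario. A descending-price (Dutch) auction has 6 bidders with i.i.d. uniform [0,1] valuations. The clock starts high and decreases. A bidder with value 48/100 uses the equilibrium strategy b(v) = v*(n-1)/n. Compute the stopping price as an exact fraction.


Step 1: Dutch auctions are strategically equivalent to first-price auctions
Step 2: The equilibrium bid is b(v) = v*(n-1)/n
Step 3: b = 12/25 * 5/6
Step 4: b = 2/5

2/5


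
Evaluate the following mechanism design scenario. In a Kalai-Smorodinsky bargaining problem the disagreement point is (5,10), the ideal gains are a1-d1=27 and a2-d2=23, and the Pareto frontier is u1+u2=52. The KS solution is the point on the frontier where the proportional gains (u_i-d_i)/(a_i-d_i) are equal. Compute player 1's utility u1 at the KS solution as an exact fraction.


Step 1: At the KS point, (u1-d1)/r1 = (u2-d2)/r2 = t and u1+u2 = 52
Step 2: u1 = d1 + r1*t and u2 = d2 + r2*t, so (d1 + r1*t) + (d2 + r2*t) = 52
Step 3: t = (52 - 5 - 10)/(27 + 23) = 37/50
Step 4: u1 = d1 + r1*t = 5 + 27 * 37/50 = 1249/50
Step 5: (Check: u2 = d2 + r2*t = 1351/50; u1+u2 = 1249/50 + 1351/50 = 52, on the frontier.)

1249/50


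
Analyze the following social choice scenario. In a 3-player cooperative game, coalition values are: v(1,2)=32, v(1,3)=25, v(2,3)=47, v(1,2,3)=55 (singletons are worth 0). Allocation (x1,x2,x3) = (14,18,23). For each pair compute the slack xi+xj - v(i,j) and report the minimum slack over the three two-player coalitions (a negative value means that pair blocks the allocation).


Step 1: Slack for coalition (1,2): x1+x2 - v12 = 32 - 32 = 0
Step 2: Slack for coalition (1,3): x1+x3 - v13 = 37 - 25 = 12
Step 3: Slack for coalition (2,3): x2+x3 - v23 = 41 - 47 = -6
Step 4: Minimum slack = min(0, 12, -6) = -6, attained by (2,3); coalition (2,3) can block (slack < 0), so the allocation is not in the core

-6


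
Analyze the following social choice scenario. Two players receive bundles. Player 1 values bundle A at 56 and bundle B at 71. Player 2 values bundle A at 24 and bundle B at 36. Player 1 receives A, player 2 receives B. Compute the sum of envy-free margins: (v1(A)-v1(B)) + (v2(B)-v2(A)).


Step 1: Player 1's margin = v1(A) - v1(B) = 56 - 71 = -15
Step 2: Player 2's margin = v2(B) - v2(A) = 36 - 24 = 12
Step 3: Total margin = -15 + 12 = -3

-3


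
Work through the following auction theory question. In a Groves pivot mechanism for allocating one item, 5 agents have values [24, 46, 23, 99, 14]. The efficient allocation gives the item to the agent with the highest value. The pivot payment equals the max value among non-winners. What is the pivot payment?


Step 1: The efficient winner is agent 3 with value 99
Step 2: Other agents' values: [24, 46, 23, 14]
Step 3: Pivot payment = max(others) = 46
Step 4: The winner pays 46

46


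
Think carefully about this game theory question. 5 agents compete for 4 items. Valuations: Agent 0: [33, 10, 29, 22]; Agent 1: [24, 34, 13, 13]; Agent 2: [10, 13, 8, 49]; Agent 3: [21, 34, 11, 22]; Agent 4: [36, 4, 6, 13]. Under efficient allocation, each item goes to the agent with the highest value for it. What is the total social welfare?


Step 1: For each item, find the maximum value among all agents.
Step 2: Item 0 -> Agent 4 (value 36)
Step 3: Item 1 -> Agent 1 (value 34)
Step 4: Item 2 -> Agent 0 (value 29)
Step 5: Item 3 -> Agent 2 (value 49)
Step 6: Total welfare = 36 + 34 + 29 + 49 = 148

148


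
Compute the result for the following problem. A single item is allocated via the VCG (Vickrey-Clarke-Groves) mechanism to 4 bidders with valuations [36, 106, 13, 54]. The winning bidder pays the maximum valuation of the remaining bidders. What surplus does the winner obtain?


Step 1: The winner is the agent with the highest value: agent 1 with value 106
Step 2: Values of other agents: [36, 13, 54]
Step 3: VCG payment = max of others' values = 54
Step 4: Surplus = 106 - 54 = 52

52


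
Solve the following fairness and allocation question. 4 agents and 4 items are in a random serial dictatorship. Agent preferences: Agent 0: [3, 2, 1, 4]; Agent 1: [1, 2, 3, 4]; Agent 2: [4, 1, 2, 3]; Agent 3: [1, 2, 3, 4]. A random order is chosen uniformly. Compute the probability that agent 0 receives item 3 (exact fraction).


Step 1: Agent 0 wants item 3
Step 2: There are 24 possible orderings of agents
Step 3: In 24 orderings, agent 0 gets item 3
Step 4: Probability = 24/24 = 1

1


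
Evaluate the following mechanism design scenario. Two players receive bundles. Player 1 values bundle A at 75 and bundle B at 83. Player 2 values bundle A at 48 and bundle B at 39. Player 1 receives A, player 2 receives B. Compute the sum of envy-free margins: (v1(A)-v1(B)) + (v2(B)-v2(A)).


Step 1: Player 1's margin = v1(A) - v1(B) = 75 - 83 = -8
Step 2: Player 2's margin = v2(B) - v2(A) = 39 - 48 = -9
Step 3: Total margin = -8 + -9 = -17

-17


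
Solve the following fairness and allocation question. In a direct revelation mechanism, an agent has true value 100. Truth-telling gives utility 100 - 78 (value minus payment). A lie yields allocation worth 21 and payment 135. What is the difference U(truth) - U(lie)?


Step 1: U(truth) = value - payment = 100 - 78 = 22
Step 2: U(lie) = allocation - payment = 21 - 135 = -114
Step 3: IC gap = 22 - (-114) = 136

136


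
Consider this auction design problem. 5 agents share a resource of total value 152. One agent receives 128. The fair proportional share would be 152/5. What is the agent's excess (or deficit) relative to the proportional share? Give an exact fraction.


Step 1: Proportional share = 152/5
Step 2: Agent's actual allocation = 128
Step 3: Excess = 128 - 152/5 = 488/5

488/5


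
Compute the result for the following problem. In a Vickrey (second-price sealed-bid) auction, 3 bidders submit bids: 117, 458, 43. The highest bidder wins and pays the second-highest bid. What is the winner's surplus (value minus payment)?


Step 1: Sort bids in descending order: 458, 117, 43
Step 2: The winning bid is the highest: 458
Step 3: The payment equals the second-highest bid: 117
Step 4: Surplus = winner's bid - payment = 458 - 117 = 341

341


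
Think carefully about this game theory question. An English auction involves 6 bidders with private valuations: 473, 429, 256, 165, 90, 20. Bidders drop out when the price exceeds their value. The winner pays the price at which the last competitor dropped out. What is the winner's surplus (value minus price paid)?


Step 1: Identify the highest value: 473
Step 2: Identify the second-highest value: 429
Step 3: The final price = second-highest value = 429
Step 4: Surplus = 473 - 429 = 44

44


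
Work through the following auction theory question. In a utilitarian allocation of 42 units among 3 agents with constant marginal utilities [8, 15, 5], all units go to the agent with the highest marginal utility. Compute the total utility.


Step 1: The marginal utilities are [8, 15, 5]
Step 2: The highest marginal utility is 15
Step 3: All 42 units go to that agent
Step 4: Total utility = 15 * 42 = 630

630


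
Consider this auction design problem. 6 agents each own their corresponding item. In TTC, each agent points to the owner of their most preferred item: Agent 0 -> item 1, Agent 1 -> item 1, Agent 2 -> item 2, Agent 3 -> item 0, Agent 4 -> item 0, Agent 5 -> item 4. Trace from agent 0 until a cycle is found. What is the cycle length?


Step 1: Trace the pointer graph from agent 0: 0 -> 1 -> 1
Step 2: A cycle is detected when we revisit agent 1
Step 3: The cycle is: 1 -> 1
Step 4: Cycle length = 1

1


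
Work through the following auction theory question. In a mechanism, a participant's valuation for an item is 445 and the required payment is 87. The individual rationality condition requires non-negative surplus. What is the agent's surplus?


Step 1: Surplus = value - payment = 445 - 87 = 358
Step 2: IR is satisfied (surplus >= 0)

358


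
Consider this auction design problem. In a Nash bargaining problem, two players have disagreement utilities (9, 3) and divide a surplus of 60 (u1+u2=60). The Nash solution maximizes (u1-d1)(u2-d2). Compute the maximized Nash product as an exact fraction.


Step 1: The Nash solution splits surplus symmetrically above the disagreement point
Step 2: u1 = (total + d1 - d2)/2 = (60 + 9 - 3)/2 = 33
Step 3: u2 = (total - d1 + d2)/2 = (60 - 9 + 3)/2 = 27
Step 4: Nash product = (33 - 9) * (27 - 3)
Step 5: = 24 * 24 = 576

576


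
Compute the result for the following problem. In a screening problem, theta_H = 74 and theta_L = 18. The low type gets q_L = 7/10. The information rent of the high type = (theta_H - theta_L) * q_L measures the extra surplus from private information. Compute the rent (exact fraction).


Step 1: theta_H - theta_L = 74 - 18 = 56
Step 2: Information rent = (theta_H - theta_L) * q_L
Step 3: = 56 * 7/10
Step 4: = 196/5

196/5


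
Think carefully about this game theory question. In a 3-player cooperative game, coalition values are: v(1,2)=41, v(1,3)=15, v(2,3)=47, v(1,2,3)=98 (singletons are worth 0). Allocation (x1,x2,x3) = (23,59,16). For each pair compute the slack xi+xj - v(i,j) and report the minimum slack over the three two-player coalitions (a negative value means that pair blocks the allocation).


Step 1: Slack for coalition (1,2): x1+x2 - v12 = 82 - 41 = 41
Step 2: Slack for coalition (1,3): x1+x3 - v13 = 39 - 15 = 24
Step 3: Slack for coalition (2,3): x2+x3 - v23 = 75 - 47 = 28
Step 4: Minimum slack = min(41, 24, 28) = 24, attained by (1,3); no pair can gain by deviating, so the allocation is in the core

24


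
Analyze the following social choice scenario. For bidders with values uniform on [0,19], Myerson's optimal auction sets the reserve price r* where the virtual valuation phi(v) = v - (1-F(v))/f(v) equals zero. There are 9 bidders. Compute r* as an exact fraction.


Step 1: For U[0,19], F(v) = v/19 and f(v) = 1/19
Step 2: phi(v) = v - (1 - v/19)/(1/19) = v - (19 - v) = 2v - 19
Step 3: Set phi(r*) = 0: 2r* - 19 = 0
Step 4: r* = 19/2 (the number of bidders n = 9 does not enter)

19/2


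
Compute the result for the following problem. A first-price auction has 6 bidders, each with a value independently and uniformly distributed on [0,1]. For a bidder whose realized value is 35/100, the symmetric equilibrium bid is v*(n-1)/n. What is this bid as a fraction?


Step 1: The symmetric BNE bidding function is b(v) = v * (n-1) / n
Step 2: Substitute v = 7/20 and n = 6
Step 3: b = 7/20 * 5/6
Step 4: b = 7/24

7/24
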